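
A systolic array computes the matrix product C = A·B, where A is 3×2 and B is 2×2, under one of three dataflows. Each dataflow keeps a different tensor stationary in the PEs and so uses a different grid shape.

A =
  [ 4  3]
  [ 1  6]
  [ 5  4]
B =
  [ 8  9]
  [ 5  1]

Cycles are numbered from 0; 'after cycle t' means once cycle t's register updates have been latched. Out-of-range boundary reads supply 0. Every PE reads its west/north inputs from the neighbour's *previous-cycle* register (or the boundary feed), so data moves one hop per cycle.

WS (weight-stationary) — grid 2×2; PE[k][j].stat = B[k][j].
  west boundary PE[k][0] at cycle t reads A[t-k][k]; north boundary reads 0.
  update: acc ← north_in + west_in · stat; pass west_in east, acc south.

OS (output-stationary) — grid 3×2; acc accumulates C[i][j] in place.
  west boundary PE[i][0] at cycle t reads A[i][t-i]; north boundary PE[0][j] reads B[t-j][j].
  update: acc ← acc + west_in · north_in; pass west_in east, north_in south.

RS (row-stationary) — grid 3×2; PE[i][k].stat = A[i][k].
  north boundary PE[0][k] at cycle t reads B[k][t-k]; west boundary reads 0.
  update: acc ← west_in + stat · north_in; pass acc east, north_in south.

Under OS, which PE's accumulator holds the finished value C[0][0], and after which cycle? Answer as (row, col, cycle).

(row, col, cycle) = (0, 0, 1)

Under OS, C[0][0] lands at PE[0][0]:
  step 0 · PE0,0: acc=32; fwd→4 fwd↓8
  step 1 · PE0,0: acc=47; fwd→3 fwd↓5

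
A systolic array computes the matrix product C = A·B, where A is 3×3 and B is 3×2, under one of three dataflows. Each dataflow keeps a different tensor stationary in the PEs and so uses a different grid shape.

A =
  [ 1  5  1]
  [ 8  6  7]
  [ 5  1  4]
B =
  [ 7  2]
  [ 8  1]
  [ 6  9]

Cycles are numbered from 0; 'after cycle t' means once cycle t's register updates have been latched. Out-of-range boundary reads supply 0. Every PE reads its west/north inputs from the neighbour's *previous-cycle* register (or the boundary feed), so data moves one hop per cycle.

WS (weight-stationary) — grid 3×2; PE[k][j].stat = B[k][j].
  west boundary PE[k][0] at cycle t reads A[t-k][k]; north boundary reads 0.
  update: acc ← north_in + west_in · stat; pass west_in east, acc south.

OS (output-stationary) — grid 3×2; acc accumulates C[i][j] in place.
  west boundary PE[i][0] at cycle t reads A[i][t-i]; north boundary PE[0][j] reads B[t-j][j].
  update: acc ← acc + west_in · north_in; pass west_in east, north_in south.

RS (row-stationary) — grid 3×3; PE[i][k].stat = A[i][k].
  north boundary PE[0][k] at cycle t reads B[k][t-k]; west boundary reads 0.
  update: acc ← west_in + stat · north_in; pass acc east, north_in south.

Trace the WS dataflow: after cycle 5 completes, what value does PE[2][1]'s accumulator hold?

WS on a 3×2 grid — tracing PE[2][1] and its feeders:
  @0  [1,1]  acc 0  |  →0  ↓0
  @0  [2,0]  acc 0  |  →0  ↓0
  @0  [2,1]  acc 0  |  →0  ↓0
  @1  [1,1]  acc 0  |  →0  ↓0
  @1  [2,0]  acc 0  |  →0  ↓0
  @1  [2,1]  acc 0  |  →0  ↓0
  @2  [1,1]  acc 7  |  →5  ↓7
  @2  [2,0]  acc 53  |  →1  ↓53
  @2  [2,1]  acc 0  |  →0  ↓0
  @3  [1,1]  acc 22  |  →6  ↓22
  @3  [2,0]  acc 146  |  →7  ↓146
  @3  [2,1]  acc 16  |  →1  ↓16
  @4  [1,1]  acc 11  |  →1  ↓11
  @4  [2,0]  acc 67  |  →4  ↓67
  @4  [2,1]  acc 85  |  →7  ↓85
  @5  [1,1]  acc 0  |  →0  ↓0
  @5  [2,0]  acc 0  |  →0  ↓0
  @5  [2,1]  acc 47  |  →4  ↓47

PE[2][1].acc = 47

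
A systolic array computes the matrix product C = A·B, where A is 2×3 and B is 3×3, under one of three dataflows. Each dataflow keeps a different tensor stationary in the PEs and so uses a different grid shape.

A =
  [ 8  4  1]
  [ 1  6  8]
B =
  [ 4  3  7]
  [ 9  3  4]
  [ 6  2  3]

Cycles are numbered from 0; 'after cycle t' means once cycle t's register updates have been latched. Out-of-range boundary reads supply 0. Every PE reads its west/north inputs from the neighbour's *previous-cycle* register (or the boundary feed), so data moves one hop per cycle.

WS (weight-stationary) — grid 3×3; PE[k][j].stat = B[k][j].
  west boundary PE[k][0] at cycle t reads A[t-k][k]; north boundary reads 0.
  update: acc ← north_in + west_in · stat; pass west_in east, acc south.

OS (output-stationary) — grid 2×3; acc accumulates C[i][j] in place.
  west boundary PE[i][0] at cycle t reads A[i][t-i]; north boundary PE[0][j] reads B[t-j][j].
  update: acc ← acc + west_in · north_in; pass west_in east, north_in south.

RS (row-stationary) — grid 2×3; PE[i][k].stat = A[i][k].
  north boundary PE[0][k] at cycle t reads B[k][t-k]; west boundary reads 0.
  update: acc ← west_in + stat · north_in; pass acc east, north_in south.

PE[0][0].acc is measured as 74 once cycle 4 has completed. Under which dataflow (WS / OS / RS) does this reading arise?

Under WS (3×3), PE[0][0]:
  @0  [0,0]  acc 32  |  →8  ↓32
  @1  [0,0]  acc 4  |  →1  ↓4
  @2  [0,0]  acc 0  |  →0  ↓0
  @3  [0,0]  acc 0  |  →0  ↓0
  @4  [0,0]  acc 0  |  →0  ↓0
Under OS (2×3), PE[0][0]:
  @0  [0,0]  acc 32  |  →8  ↓4
  @1  [0,0]  acc 68  |  →4  ↓9
  @2  [0,0]  acc 74  |  →1  ↓6
  @3  [0,0]  acc 74  |  →0  ↓0
  @4  [0,0]  acc 74  |  →0  ↓0
Under RS (2×3), PE[0][0]:
  @0  [0,0]  acc 32  |  →32  ↓4
  @1  [0,0]  acc 24  |  →24  ↓3
  @2  [0,0]  acc 56  |  →56  ↓7
  @3  [0,0]  acc 0  |  →0  ↓0
  @4  [0,0]  acc 0  |  →0  ↓0

dataflow = OS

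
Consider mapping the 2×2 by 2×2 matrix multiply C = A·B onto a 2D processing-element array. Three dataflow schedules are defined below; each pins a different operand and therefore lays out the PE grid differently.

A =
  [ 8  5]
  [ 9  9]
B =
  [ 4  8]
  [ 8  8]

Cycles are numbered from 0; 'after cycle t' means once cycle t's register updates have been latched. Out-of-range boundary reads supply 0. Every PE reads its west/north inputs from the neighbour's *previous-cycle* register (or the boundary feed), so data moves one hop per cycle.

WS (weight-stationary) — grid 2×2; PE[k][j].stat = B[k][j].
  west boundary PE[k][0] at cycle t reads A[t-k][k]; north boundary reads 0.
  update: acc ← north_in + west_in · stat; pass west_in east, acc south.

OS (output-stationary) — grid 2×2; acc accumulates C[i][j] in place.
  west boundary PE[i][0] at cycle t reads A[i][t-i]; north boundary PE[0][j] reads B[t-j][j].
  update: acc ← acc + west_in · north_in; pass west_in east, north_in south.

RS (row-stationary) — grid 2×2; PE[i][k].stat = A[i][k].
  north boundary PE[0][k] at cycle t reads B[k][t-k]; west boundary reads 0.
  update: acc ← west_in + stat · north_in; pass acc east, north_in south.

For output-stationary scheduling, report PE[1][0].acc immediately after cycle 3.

PE[1][0].acc = 108

Tracing OS — 2×2 array, target PE[1][0]:
  c0 r0c0: 32 / 8 / 4
  c0 r1c0: 0 / 0 / 0
  c1 r0c0: 72 / 5 / 8
  c1 r1c0: 36 / 9 / 4
  c2 r0c0: 72 / 0 / 0
  c2 r1c0: 108 / 9 / 8
  c3 r0c0: 72 / 0 / 0
  c3 r1c0: 108 / 0 / 0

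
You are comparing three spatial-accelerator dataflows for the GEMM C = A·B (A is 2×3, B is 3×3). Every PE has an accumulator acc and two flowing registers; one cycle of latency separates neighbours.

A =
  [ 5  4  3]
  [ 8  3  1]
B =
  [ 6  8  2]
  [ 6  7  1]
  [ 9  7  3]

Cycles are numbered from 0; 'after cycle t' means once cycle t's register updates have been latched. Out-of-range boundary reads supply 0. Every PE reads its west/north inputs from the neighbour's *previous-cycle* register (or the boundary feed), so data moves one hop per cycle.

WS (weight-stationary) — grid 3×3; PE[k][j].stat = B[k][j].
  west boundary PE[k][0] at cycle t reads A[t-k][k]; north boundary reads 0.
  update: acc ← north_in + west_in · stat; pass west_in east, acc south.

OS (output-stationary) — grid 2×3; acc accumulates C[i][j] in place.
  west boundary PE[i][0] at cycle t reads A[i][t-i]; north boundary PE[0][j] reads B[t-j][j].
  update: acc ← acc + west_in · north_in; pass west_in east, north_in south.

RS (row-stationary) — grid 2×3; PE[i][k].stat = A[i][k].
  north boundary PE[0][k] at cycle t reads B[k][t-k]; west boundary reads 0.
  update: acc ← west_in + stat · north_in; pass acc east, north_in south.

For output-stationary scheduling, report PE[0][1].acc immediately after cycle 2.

PE[0][1].acc = 68

OS (2×3). Following PE[0][1] plus its west/north inputs:
  cycle 0: PE[0][0] → acc 30, east 5, south 6
  cycle 0: PE[0][1] → acc 0, east 0, south 0
  cycle 1: PE[0][0] → acc 54, east 4, south 6
  cycle 1: PE[0][1] → acc 40, east 5, south 8
  cycle 2: PE[0][0] → acc 81, east 3, south 9
  cycle 2: PE[0][1] → acc 68, east 4, south 7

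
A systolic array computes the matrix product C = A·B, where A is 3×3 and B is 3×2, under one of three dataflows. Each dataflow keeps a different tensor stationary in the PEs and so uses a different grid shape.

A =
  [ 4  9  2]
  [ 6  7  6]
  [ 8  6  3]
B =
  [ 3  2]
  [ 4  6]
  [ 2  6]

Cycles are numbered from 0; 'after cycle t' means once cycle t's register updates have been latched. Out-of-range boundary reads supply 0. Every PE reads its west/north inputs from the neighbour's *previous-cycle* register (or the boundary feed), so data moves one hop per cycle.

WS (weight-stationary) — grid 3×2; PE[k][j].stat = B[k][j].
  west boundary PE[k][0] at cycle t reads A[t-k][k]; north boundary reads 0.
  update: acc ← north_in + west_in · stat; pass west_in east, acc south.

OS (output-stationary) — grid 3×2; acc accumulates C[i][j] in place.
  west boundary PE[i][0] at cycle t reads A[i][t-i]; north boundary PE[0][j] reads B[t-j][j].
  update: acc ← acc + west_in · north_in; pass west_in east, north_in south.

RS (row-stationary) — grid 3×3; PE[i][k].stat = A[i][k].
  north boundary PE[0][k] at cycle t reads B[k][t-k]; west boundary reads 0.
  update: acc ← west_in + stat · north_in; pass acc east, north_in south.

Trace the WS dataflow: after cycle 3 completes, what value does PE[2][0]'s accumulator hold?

PE[2][0].acc = 58

Tracing WS — 3×2 array, target PE[2][0]:
  [0] (1,0) acc=0 (h:0 v:0)
  [0] (2,0) acc=0 (h:0 v:0)
  [1] (1,0) acc=48 (h:9 v:48)
  [1] (2,0) acc=0 (h:0 v:0)
  [2] (1,0) acc=46 (h:7 v:46)
  [2] (2,0) acc=52 (h:2 v:52)
  [3] (1,0) acc=48 (h:6 v:48)
  [3] (2,0) acc=58 (h:6 v:58)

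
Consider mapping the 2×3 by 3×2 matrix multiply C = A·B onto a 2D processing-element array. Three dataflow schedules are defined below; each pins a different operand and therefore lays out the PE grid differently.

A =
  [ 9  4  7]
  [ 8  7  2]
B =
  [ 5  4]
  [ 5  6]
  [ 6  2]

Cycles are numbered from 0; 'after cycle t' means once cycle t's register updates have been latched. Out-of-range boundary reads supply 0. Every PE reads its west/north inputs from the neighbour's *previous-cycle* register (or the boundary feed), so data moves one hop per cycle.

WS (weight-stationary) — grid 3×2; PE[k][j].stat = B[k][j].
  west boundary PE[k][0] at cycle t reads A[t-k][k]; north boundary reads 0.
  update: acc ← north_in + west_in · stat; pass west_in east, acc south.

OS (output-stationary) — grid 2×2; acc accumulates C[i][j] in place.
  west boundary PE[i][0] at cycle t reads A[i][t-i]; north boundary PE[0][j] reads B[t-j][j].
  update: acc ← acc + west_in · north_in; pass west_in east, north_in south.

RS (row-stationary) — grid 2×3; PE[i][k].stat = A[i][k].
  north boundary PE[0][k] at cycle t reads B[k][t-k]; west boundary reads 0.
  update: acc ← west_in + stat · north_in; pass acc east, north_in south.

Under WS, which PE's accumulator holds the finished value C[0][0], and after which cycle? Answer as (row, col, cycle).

Under WS, C[0][0] lands at PE[2][0]:
  c0 r2c0: 0 / 0 / 0
  c1 r2c0: 0 / 0 / 0
  c2 r2c0: 107 / 7 / 107

(row, col, cycle) = (2, 0, 2)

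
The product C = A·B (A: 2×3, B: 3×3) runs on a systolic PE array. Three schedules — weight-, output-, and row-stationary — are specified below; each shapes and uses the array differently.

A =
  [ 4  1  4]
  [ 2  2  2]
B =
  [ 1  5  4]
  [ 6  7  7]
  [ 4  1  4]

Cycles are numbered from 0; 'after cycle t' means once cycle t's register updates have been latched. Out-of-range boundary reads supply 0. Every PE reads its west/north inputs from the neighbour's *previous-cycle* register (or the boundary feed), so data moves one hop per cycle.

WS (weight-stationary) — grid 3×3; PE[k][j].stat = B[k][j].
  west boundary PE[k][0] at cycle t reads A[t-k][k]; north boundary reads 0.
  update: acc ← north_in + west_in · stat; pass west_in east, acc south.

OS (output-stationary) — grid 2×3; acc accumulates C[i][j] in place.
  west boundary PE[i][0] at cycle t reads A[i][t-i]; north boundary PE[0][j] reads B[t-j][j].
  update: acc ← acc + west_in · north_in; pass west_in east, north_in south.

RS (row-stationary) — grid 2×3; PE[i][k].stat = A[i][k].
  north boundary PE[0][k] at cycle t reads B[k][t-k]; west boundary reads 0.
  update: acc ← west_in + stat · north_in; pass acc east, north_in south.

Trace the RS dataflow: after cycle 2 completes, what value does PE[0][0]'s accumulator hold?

PE[0][0].acc = 16

RS (2×3). Following PE[0][0] plus its west/north inputs:
  c0 r0c0: 4 / 4 / 1
  c1 r0c0: 20 / 20 / 5
  c2 r0c0: 16 / 16 / 4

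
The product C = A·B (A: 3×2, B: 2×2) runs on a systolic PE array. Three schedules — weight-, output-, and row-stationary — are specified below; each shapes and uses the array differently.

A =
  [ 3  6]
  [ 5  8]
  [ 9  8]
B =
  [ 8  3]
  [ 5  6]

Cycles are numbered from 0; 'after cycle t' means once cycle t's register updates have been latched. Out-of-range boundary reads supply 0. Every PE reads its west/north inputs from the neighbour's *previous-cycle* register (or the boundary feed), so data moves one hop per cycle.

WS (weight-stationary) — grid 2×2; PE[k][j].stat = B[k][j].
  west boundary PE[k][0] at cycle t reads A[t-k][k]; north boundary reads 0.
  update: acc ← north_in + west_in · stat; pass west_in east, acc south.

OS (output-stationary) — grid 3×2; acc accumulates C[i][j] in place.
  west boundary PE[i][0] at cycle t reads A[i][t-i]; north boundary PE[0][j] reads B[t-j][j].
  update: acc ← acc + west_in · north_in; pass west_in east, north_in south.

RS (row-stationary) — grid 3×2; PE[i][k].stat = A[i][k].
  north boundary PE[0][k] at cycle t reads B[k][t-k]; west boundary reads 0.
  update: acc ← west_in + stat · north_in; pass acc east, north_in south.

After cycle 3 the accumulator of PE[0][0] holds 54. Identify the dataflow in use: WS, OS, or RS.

dataflow = OS

WS [2×2] PE[0][0] across cycles:
  @0  [0,0]  acc 24  |  →3  ↓24
  @1  [0,0]  acc 40  |  →5  ↓40
  @2  [0,0]  acc 72  |  →9  ↓72
  @3  [0,0]  acc 0  |  →0  ↓0
OS [3×2] PE[0][0] across cycles:
  @0  [0,0]  acc 24  |  →3  ↓8
  @1  [0,0]  acc 54  |  →6  ↓5
  @2  [0,0]  acc 54  |  →0  ↓0
  @3  [0,0]  acc 54  |  →0  ↓0
RS [3×2] PE[0][0] across cycles:
  @0  [0,0]  acc 24  |  →24  ↓8
  @1  [0,0]  acc 9  |  →9  ↓3
  @2  [0,0]  acc 0  |  →0  ↓0
  @3  [0,0]  acc 0  |  →0  ↓0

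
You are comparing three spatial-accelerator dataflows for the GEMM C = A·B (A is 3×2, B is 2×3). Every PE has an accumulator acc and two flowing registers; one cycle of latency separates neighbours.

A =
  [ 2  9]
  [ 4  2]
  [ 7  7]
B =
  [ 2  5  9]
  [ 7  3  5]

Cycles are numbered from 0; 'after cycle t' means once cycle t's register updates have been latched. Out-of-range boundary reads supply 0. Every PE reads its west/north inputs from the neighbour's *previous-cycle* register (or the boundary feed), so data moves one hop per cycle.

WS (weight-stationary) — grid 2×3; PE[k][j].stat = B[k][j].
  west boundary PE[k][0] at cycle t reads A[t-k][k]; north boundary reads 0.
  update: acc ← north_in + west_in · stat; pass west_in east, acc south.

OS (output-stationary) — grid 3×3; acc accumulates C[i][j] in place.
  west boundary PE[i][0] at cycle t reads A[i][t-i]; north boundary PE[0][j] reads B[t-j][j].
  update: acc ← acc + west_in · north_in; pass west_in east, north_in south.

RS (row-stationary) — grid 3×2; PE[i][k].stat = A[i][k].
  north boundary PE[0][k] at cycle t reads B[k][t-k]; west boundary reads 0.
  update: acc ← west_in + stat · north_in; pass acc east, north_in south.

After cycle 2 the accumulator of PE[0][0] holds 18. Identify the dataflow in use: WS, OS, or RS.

dataflow = RS

WS (2×3 grid), PE[0][0]:
  [0] (0,0) acc=4 (h:2 v:4)
  [1] (0,0) acc=8 (h:4 v:8)
  [2] (0,0) acc=14 (h:7 v:14)
OS (3×3 grid), PE[0][0]:
  [0] (0,0) acc=4 (h:2 v:2)
  [1] (0,0) acc=67 (h:9 v:7)
  [2] (0,0) acc=67 (h:0 v:0)
RS (3×2 grid), PE[0][0]:
  [0] (0,0) acc=4 (h:4 v:2)
  [1] (0,0) acc=10 (h:10 v:5)
  [2] (0,0) acc=18 (h:18 v:9)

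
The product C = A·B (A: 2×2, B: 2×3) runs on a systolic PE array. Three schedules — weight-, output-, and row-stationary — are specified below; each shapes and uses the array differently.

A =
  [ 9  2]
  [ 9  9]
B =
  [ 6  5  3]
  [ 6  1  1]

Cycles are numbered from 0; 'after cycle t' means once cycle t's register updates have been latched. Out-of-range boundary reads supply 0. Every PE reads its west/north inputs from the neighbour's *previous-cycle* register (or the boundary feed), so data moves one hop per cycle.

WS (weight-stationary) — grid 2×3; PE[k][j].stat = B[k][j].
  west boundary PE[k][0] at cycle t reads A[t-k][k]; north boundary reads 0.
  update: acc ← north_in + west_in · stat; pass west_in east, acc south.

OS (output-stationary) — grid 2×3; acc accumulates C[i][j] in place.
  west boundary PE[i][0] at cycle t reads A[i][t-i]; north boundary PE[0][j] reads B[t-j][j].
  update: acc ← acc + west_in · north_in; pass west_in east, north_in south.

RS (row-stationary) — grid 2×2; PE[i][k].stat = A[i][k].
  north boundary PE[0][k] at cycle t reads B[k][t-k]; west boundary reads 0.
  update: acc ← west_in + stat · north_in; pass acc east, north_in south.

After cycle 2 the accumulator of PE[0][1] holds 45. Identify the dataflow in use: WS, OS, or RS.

dataflow = WS

WS (2×3 grid), PE[0][1]:
  cycle 0: PE[0][1] → acc 0, east 0, south 0
  cycle 1: PE[0][1] → acc 45, east 9, south 45
  cycle 2: PE[0][1] → acc 45, east 9, south 45
OS (2×3 grid), PE[0][1]:
  cycle 0: PE[0][1] → acc 0, east 0, south 0
  cycle 1: PE[0][1] → acc 45, east 9, south 5
  cycle 2: PE[0][1] → acc 47, east 2, south 1
RS (2×2 grid), PE[0][1]:
  cycle 0: PE[0][1] → acc 0, east 0, south 0
  cycle 1: PE[0][1] → acc 66, east 66, south 6
  cycle 2: PE[0][1] → acc 47, east 47, south 1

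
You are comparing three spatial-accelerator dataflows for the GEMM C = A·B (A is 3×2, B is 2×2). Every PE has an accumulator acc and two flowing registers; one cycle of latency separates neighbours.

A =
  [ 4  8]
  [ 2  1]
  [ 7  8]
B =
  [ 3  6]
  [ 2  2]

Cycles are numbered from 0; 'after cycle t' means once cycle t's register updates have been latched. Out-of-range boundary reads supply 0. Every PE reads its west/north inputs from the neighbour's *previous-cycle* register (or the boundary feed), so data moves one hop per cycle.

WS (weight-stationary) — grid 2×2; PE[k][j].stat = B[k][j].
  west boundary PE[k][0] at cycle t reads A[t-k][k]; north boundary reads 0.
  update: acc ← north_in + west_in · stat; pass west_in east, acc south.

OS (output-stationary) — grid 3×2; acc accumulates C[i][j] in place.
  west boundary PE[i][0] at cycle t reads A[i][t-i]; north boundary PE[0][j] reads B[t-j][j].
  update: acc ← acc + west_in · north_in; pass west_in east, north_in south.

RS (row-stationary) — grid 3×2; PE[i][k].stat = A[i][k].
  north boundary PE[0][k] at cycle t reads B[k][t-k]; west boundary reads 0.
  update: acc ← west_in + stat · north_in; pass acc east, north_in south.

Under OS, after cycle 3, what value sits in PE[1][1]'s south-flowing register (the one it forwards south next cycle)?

OS on a 3×2 grid — tracing PE[1][1] and its feeders:
  c0 r0c1: 0 / 0 / 0
  c0 r1c0: 0 / 0 / 0
  c0 r1c1: 0 / 0 / 0
  c1 r0c1: 24 / 4 / 6
  c1 r1c0: 6 / 2 / 3
  c1 r1c1: 0 / 0 / 0
  c2 r0c1: 40 / 8 / 2
  c2 r1c0: 8 / 1 / 2
  c2 r1c1: 12 / 2 / 6
  c3 r0c1: 40 / 0 / 0
  c3 r1c0: 8 / 0 / 0
  c3 r1c1: 14 / 1 / 2

register = 2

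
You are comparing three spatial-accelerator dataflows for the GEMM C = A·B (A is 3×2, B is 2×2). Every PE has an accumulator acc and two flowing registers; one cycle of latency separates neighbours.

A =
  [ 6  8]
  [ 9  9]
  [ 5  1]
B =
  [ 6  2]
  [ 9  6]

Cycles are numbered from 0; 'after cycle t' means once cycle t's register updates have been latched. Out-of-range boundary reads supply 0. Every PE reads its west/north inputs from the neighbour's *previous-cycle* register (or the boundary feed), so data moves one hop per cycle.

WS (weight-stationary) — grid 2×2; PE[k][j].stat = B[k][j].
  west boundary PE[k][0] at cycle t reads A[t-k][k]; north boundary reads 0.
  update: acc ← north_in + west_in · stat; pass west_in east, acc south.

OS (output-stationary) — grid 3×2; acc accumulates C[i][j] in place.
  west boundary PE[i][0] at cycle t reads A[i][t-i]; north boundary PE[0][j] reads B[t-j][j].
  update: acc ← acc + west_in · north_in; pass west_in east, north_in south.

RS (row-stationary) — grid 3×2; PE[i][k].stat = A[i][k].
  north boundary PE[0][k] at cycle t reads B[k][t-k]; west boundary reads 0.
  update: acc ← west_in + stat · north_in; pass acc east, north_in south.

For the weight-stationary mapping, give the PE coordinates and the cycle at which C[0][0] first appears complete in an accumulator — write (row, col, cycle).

Under WS, C[0][0] lands at PE[1][0]:
  [0] (1,0) acc=0 (h:0 v:0)
  [1] (1,0) acc=108 (h:8 v:108)

(row, col, cycle) = (1, 0, 1)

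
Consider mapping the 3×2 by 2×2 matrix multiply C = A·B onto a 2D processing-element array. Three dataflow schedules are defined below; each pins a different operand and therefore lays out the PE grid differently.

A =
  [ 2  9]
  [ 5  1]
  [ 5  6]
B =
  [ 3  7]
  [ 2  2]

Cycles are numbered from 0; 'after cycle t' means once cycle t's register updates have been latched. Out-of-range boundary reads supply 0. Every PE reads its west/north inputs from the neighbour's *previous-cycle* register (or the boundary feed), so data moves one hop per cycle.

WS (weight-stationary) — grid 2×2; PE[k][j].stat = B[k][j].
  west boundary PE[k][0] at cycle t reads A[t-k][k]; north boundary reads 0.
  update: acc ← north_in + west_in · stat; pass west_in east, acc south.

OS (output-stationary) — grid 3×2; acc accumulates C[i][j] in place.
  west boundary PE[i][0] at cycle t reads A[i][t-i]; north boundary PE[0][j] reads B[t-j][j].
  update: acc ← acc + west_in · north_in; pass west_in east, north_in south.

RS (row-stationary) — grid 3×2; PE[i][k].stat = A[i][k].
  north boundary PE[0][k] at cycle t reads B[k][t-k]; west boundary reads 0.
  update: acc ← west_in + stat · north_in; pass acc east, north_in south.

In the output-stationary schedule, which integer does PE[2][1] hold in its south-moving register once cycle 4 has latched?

OS (3×2). Following PE[2][1] plus its west/north inputs:
  after 0 — PE[1][1] acc=0, pass-E 0, pass-S 0
  after 0 — PE[2][0] acc=0, pass-E 0, pass-S 0
  after 0 — PE[2][1] acc=0, pass-E 0, pass-S 0
  after 1 — PE[1][1] acc=0, pass-E 0, pass-S 0
  after 1 — PE[2][0] acc=0, pass-E 0, pass-S 0
  after 1 — PE[2][1] acc=0, pass-E 0, pass-S 0
  after 2 — PE[1][1] acc=35, pass-E 5, pass-S 7
  after 2 — PE[2][0] acc=15, pass-E 5, pass-S 3
  after 2 — PE[2][1] acc=0, pass-E 0, pass-S 0
  after 3 — PE[1][1] acc=37, pass-E 1, pass-S 2
  after 3 — PE[2][0] acc=27, pass-E 6, pass-S 2
  after 3 — PE[2][1] acc=35, pass-E 5, pass-S 7
  after 4 — PE[1][1] acc=37, pass-E 0, pass-S 0
  after 4 — PE[2][0] acc=27, pass-E 0, pass-S 0
  after 4 — PE[2][1] acc=47, pass-E 6, pass-S 2

register = 2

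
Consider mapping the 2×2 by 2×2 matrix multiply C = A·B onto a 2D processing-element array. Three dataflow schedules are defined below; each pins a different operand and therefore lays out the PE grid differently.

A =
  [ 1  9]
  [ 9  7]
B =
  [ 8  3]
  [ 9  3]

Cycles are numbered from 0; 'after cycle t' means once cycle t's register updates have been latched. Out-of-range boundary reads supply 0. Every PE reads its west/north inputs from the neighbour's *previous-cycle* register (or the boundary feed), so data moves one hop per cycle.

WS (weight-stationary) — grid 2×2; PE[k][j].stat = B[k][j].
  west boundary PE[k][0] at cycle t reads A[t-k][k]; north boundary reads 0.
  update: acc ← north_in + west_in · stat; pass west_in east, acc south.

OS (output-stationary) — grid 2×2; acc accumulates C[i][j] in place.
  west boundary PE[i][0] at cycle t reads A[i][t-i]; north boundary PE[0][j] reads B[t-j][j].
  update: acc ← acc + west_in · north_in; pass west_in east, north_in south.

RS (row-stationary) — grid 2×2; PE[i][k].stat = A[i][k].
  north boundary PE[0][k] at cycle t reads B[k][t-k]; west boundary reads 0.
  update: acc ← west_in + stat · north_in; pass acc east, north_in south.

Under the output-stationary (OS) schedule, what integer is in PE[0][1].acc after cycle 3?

OS 2×2: PE[0][1] cycle-by-cycle (with neighbour feeds):
  [0] (0,0) acc=8 (h:1 v:8)
  [0] (0,1) acc=0 (h:0 v:0)
  [1] (0,0) acc=89 (h:9 v:9)
  [1] (0,1) acc=3 (h:1 v:3)
  [2] (0,0) acc=89 (h:0 v:0)
  [2] (0,1) acc=30 (h:9 v:3)
  [3] (0,0) acc=89 (h:0 v:0)
  [3] (0,1) acc=30 (h:0 v:0)

PE[0][1].acc = 30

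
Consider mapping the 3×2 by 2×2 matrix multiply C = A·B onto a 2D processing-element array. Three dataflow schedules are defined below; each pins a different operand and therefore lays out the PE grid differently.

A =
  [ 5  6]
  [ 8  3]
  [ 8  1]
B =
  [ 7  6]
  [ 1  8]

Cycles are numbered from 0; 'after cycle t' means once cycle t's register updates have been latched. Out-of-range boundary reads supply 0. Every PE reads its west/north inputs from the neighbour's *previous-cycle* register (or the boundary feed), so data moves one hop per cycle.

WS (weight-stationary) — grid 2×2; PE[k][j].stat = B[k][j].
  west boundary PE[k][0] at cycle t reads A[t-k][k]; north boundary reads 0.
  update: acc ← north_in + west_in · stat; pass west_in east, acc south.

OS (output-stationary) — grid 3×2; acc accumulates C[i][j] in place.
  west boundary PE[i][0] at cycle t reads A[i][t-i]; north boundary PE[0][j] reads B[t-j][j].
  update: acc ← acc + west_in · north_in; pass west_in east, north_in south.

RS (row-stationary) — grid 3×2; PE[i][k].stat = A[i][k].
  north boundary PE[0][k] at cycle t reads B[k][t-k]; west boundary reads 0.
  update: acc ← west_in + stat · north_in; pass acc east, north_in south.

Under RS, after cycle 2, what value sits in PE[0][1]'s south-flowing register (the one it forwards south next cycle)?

register = 8

RS (3×2). Following PE[0][1] plus its west/north inputs:
  c0 r0c0: 35 / 35 / 7
  c0 r0c1: 0 / 0 / 0
  c1 r0c0: 30 / 30 / 6
  c1 r0c1: 41 / 41 / 1
  c2 r0c0: 0 / 0 / 0
  c2 r0c1: 78 / 78 / 8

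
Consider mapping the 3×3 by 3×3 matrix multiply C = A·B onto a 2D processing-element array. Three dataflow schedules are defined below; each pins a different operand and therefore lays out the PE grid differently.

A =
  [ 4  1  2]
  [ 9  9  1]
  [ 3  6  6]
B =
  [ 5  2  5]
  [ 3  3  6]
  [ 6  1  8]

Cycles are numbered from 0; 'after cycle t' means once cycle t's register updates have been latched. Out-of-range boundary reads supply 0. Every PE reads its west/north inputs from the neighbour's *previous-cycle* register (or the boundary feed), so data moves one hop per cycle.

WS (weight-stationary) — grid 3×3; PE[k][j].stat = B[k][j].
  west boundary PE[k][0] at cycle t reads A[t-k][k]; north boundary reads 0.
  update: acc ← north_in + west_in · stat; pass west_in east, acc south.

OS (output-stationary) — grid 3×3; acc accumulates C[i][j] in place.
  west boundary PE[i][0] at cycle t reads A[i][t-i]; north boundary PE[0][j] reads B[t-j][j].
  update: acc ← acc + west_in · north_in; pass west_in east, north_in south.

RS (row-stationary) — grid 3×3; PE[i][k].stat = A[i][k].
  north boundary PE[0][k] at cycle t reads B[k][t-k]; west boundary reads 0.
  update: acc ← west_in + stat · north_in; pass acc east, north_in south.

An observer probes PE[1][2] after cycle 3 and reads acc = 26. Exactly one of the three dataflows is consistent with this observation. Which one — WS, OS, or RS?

WS [3×3] PE[1][2] across cycles:
  c0 r1c2: 0 / 0 / 0
  c1 r1c2: 0 / 0 / 0
  c2 r1c2: 0 / 0 / 0
  c3 r1c2: 26 / 1 / 26
OS [3×3] PE[1][2] across cycles:
  c0 r1c2: 0 / 0 / 0
  c1 r1c2: 0 / 0 / 0
  c2 r1c2: 0 / 0 / 0
  c3 r1c2: 45 / 9 / 5
RS [3×3] PE[1][2] across cycles:
  c0 r1c2: 0 / 0 / 0
  c1 r1c2: 0 / 0 / 0
  c2 r1c2: 0 / 0 / 0
  c3 r1c2: 78 / 78 / 6

dataflow = WS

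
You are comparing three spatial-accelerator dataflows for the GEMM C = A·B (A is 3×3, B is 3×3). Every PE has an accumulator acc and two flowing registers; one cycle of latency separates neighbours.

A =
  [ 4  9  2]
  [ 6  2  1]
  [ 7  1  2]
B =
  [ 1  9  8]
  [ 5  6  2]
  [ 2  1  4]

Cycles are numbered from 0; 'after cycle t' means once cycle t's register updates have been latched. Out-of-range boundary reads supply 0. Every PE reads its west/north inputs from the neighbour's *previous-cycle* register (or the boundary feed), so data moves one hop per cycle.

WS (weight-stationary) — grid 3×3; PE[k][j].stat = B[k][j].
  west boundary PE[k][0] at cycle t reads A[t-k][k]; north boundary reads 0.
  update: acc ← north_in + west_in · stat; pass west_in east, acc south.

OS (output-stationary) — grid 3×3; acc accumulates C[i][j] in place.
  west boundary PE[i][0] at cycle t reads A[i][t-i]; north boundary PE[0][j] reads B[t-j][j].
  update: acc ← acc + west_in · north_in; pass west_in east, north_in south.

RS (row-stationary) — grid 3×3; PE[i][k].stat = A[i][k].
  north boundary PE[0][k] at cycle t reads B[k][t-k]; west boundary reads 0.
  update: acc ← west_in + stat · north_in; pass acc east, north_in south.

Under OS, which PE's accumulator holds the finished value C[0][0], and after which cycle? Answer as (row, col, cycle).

(row, col, cycle) = (0, 0, 2)

OS — PE[0][0] is where C[0][0] collects:
  after 0 — PE[0][0] acc=4, pass-E 4, pass-S 1
  after 1 — PE[0][0] acc=49, pass-E 9, pass-S 5
  after 2 — PE[0][0] acc=53, pass-E 2, pass-S 2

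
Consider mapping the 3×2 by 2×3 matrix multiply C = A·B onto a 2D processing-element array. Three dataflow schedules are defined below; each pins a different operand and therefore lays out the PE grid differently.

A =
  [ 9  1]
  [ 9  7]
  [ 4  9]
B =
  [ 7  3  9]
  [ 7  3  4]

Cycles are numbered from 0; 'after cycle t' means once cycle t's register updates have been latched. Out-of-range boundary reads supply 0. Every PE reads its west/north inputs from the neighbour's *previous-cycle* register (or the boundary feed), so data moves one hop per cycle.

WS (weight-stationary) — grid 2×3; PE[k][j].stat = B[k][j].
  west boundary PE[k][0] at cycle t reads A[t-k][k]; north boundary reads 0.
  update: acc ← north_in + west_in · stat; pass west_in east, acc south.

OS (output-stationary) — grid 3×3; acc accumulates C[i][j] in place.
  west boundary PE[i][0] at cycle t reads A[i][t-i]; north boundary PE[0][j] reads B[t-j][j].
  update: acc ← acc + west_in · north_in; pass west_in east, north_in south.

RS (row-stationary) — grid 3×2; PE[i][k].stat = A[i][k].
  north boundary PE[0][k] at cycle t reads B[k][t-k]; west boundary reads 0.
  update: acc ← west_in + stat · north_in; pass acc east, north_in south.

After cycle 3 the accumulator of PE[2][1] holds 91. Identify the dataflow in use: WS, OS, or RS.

dataflow = RS

WS (2×3): PE[2][1] does not exist.
OS [3×3] PE[2][1] across cycles:
  @0  [2,1]  acc 0  |  →0  ↓0
  @1  [2,1]  acc 0  |  →0  ↓0
  @2  [2,1]  acc 0  |  →0  ↓0
  @3  [2,1]  acc 12  |  →4  ↓3
RS [3×2] PE[2][1] across cycles:
  @0  [2,1]  acc 0  |  →0  ↓0
  @1  [2,1]  acc 0  |  →0  ↓0
  @2  [2,1]  acc 0  |  →0  ↓0
  @3  [2,1]  acc 91  |  →91  ↓7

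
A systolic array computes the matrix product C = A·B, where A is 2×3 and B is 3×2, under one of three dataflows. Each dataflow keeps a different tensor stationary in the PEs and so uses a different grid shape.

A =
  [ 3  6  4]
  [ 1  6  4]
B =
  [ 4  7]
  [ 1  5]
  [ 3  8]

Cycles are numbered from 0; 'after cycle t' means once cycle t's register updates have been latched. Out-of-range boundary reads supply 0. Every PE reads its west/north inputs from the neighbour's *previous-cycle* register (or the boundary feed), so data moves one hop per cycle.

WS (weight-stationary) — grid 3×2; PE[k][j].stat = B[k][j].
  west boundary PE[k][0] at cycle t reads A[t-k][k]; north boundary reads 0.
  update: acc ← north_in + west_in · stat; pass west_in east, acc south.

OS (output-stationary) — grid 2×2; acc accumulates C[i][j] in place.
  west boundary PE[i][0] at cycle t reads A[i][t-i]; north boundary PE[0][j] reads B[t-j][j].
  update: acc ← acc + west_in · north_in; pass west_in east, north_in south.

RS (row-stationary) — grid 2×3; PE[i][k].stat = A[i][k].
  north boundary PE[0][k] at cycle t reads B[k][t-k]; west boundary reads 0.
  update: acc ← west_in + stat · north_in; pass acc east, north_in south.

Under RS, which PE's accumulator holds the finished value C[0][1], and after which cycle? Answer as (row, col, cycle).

(row, col, cycle) = (0, 2, 3)

RS: C[0][1] accumulates in PE[0][2]:
  step 0 · PE0,2: acc=0; fwd→0 fwd↓0
  step 1 · PE0,2: acc=0; fwd→0 fwd↓0
  step 2 · PE0,2: acc=30; fwd→30 fwd↓3
  step 3 · PE0,2: acc=83; fwd→83 fwd↓8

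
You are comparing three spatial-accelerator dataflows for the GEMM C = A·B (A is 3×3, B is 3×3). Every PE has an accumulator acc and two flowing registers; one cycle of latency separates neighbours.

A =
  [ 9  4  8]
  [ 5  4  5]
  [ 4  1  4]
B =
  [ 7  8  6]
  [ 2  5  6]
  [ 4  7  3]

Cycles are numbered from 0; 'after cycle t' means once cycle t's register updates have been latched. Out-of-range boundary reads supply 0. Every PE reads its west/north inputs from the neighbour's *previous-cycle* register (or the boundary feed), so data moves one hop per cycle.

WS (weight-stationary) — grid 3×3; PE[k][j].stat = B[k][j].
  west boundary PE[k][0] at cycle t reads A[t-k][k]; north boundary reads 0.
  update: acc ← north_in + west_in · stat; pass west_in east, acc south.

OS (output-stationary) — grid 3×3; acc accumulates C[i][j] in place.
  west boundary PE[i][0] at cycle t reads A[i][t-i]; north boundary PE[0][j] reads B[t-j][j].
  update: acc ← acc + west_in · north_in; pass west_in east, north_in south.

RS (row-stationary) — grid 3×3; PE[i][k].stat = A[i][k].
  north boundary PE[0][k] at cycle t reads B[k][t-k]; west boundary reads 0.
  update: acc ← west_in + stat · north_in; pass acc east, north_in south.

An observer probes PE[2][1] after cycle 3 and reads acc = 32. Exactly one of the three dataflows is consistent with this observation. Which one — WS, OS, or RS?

dataflow = OS

— WS: 3×3; PE[2][1] trace:
  @0  [2,1]  acc 0  |  →0  ↓0
  @1  [2,1]  acc 0  |  →0  ↓0
  @2  [2,1]  acc 0  |  →0  ↓0
  @3  [2,1]  acc 148  |  →8  ↓148
— OS: 3×3; PE[2][1] trace:
  @0  [2,1]  acc 0  |  →0  ↓0
  @1  [2,1]  acc 0  |  →0  ↓0
  @2  [2,1]  acc 0  |  →0  ↓0
  @3  [2,1]  acc 32  |  →4  ↓8
— RS: 3×3; PE[2][1] trace:
  @0  [2,1]  acc 0  |  →0  ↓0
  @1  [2,1]  acc 0  |  →0  ↓0
  @2  [2,1]  acc 0  |  →0  ↓0
  @3  [2,1]  acc 30  |  →30  ↓2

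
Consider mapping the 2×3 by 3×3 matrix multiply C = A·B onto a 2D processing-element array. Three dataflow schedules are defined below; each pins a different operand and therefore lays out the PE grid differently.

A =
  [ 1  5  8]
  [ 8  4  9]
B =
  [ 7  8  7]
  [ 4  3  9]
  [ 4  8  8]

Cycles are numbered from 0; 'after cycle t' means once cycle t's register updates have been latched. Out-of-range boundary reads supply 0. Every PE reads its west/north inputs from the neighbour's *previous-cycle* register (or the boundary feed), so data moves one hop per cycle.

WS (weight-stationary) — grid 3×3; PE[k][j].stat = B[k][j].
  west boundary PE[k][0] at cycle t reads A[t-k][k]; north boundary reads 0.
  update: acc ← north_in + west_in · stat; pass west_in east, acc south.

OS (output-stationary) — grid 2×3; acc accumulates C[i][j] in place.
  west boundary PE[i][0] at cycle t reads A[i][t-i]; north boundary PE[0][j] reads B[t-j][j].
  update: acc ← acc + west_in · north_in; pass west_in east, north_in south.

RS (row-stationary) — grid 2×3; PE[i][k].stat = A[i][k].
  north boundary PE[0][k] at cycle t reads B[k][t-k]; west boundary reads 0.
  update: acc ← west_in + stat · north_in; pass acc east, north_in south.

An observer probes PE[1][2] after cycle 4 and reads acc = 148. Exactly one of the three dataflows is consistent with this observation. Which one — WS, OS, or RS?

WS (3×3 grid), PE[1][2]:
  after 0 — PE[1][2] acc=0, pass-E 0, pass-S 0
  after 1 — PE[1][2] acc=0, pass-E 0, pass-S 0
  after 2 — PE[1][2] acc=0, pass-E 0, pass-S 0
  after 3 — PE[1][2] acc=52, pass-E 5, pass-S 52
  after 4 — PE[1][2] acc=92, pass-E 4, pass-S 92
OS (2×3 grid), PE[1][2]:
  after 0 — PE[1][2] acc=0, pass-E 0, pass-S 0
  after 1 — PE[1][2] acc=0, pass-E 0, pass-S 0
  after 2 — PE[1][2] acc=0, pass-E 0, pass-S 0
  after 3 — PE[1][2] acc=56, pass-E 8, pass-S 7
  after 4 — PE[1][2] acc=92, pass-E 4, pass-S 9
RS (2×3 grid), PE[1][2]:
  after 0 — PE[1][2] acc=0, pass-E 0, pass-S 0
  after 1 — PE[1][2] acc=0, pass-E 0, pass-S 0
  after 2 — PE[1][2] acc=0, pass-E 0, pass-S 0
  after 3 — PE[1][2] acc=108, pass-E 108, pass-S 4
  after 4 — PE[1][2] acc=148, pass-E 148, pass-S 8

dataflow = RS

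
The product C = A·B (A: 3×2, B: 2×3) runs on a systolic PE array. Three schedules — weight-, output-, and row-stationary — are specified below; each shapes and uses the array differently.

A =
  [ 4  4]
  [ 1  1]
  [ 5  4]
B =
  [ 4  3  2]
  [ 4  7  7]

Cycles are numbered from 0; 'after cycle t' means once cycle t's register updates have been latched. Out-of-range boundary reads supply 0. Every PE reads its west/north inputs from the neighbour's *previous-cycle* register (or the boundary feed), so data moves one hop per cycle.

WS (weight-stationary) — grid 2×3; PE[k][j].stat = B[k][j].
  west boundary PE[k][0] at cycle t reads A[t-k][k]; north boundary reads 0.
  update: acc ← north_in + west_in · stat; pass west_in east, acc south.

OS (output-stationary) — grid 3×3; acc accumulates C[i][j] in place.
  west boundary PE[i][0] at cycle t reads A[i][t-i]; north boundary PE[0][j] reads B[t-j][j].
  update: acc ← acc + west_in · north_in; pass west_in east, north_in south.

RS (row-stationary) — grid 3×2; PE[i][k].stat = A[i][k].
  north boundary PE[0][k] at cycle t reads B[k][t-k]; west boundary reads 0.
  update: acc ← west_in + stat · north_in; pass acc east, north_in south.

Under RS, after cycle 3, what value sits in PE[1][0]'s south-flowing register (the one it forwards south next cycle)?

Tracing RS — 3×2 array, target PE[1][0]:
  t=0 PE[0][0]: acc=16 h=16 v=4
  t=0 PE[1][0]: acc=0 h=0 v=0
  t=1 PE[0][0]: acc=12 h=12 v=3
  t=1 PE[1][0]: acc=4 h=4 v=4
  t=2 PE[0][0]: acc=8 h=8 v=2
  t=2 PE[1][0]: acc=3 h=3 v=3
  t=3 PE[0][0]: acc=0 h=0 v=0
  t=3 PE[1][0]: acc=2 h=2 v=2

register = 2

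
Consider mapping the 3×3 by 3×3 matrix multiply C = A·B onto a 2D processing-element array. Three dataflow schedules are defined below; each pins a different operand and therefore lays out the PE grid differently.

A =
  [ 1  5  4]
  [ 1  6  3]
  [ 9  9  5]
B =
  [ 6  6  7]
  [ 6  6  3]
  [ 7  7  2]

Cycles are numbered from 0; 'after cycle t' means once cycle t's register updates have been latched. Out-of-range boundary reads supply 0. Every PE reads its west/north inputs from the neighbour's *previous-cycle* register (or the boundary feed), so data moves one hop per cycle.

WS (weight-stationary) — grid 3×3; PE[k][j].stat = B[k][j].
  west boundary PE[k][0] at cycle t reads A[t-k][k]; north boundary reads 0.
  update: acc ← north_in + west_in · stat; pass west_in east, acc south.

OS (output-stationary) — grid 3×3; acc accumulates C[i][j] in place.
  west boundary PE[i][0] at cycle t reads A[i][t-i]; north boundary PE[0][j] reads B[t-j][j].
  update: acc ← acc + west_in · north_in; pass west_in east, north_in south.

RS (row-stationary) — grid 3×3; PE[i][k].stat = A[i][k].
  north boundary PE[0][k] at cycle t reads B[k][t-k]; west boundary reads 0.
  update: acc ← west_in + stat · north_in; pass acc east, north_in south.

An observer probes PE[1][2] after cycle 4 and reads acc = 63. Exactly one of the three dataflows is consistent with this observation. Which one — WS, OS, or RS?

dataflow = RS

— WS: 3×3; PE[1][2] trace:
  step 0 · PE1,2: acc=0; fwd→0 fwd↓0
  step 1 · PE1,2: acc=0; fwd→0 fwd↓0
  step 2 · PE1,2: acc=0; fwd→0 fwd↓0
  step 3 · PE1,2: acc=22; fwd→5 fwd↓22
  step 4 · PE1,2: acc=25; fwd→6 fwd↓25
— OS: 3×3; PE[1][2] trace:
  step 0 · PE1,2: acc=0; fwd→0 fwd↓0
  step 1 · PE1,2: acc=0; fwd→0 fwd↓0
  step 2 · PE1,2: acc=0; fwd→0 fwd↓0
  step 3 · PE1,2: acc=7; fwd→1 fwd↓7
  step 4 · PE1,2: acc=25; fwd→6 fwd↓3
— RS: 3×3; PE[1][2] trace:
  step 0 · PE1,2: acc=0; fwd→0 fwd↓0
  step 1 · PE1,2: acc=0; fwd→0 fwd↓0
  step 2 · PE1,2: acc=0; fwd→0 fwd↓0
  step 3 · PE1,2: acc=63; fwd→63 fwd↓7
  step 4 · PE1,2: acc=63; fwd→63 fwd↓7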